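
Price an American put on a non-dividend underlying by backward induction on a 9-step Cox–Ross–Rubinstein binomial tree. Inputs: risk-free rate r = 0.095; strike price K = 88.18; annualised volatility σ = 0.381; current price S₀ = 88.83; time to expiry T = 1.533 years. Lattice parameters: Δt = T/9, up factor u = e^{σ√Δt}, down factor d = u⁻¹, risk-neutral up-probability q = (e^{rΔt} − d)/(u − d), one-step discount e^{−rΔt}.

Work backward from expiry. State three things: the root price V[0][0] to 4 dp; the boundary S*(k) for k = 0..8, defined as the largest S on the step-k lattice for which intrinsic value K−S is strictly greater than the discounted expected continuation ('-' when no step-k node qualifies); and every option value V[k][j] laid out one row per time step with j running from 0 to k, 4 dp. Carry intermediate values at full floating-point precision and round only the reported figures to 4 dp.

params: Δt=0.17033 u=1.17028 d=0.85450 q=0.51243 e^(-rΔt)=0.98395
t_9 payoffs: 66.6052 58.6320 47.7123 32.7572 12.2752 0.0000 0.0000 0.0000 0.0000 0.0000
t_8: node(8,0) S=25.2486 payoff=62.9314 vs cont=61.5160 → 62.9314 [stop]  node(8,1) S=34.5794 payoff=53.6006 vs cont=52.1852 → 53.6006 [stop]  node(8,2) S=47.3586 payoff=40.8214 vs cont=39.4060 → 40.8214 [stop]  node(8,3) S=64.8603 payoff=23.3197 vs cont=21.9043 → 23.3197 [stop]  node(8,4) S=88.8300 payoff=0.0000 vs cont=5.8890 → 5.8890 [wait]  node(8,5) S=121.6579 payoff=0.0000 vs cont=0.0000 → 0.0000 [wait]  node(8,6) S=166.6176 payoff=0.0000 vs cont=0.0000 → 0.0000 [wait]  node(8,7) S=228.1926 payoff=0.0000 vs cont=0.0000 → 0.0000 [wait]  node(8,8) S=312.5231 payoff=0.0000 vs cont=0.0000 → 0.0000 [wait]  ⇒ S*(8)=64.8603
t_7: node(7,0) S=29.5480 payoff=58.6320 vs cont=57.2166 → 58.6320 [stop]  node(7,1) S=40.4677 payoff=47.7123 vs cont=46.2969 → 47.7123 [stop]  node(7,2) S=55.4228 payoff=32.7572 vs cont=31.3418 → 32.7572 [stop]  node(7,3) S=75.9048 payoff=12.2752 vs cont=14.1567 → 14.1567 [wait]  node(7,4) S=103.9561 payoff=0.0000 vs cont=2.8252 → 2.8252 [wait]  node(7,5) S=142.3740 payoff=0.0000 vs cont=0.0000 → 0.0000 [wait]  node(7,6) S=194.9895 payoff=0.0000 vs cont=0.0000 → 0.0000 [wait]  node(7,7) S=267.0496 payoff=0.0000 vs cont=0.0000 → 0.0000 [wait]  ⇒ S*(7)=55.4228
t_6: node(6,0) S=34.5794 payoff=53.6006 vs cont=52.1852 → 53.6006 [stop]  node(6,1) S=47.3586 payoff=40.8214 vs cont=39.4060 → 40.8214 [stop]  node(6,2) S=64.8603 payoff=23.3197 vs cont=22.8530 → 23.3197 [stop]  node(6,3) S=88.8300 payoff=0.0000 vs cont=8.2161 → 8.2161 [wait]  node(6,4) S=121.6579 payoff=0.0000 vs cont=1.3554 → 1.3554 [wait]  node(6,5) S=166.6176 payoff=0.0000 vs cont=0.0000 → 0.0000 [wait]  node(6,6) S=228.1926 payoff=0.0000 vs cont=0.0000 → 0.0000 [wait]  ⇒ S*(6)=64.8603
t_5: node(5,0) S=40.4677 payoff=47.7123 vs cont=46.2969 → 47.7123 [stop]  node(5,1) S=55.4228 payoff=32.7572 vs cont=31.3418 → 32.7572 [stop]  node(5,2) S=75.9048 payoff=12.2752 vs cont=15.3301 → 15.3301 [wait]  node(5,3) S=103.9561 payoff=0.0000 vs cont=4.6250 → 4.6250 [wait]  node(5,4) S=142.3740 payoff=0.0000 vs cont=0.6502 → 0.6502 [wait]  node(5,5) S=194.9895 payoff=0.0000 vs cont=0.0000 → 0.0000 [wait]  ⇒ S*(5)=55.4228
t_4: node(4,0) S=47.3586 payoff=40.8214 vs cont=39.4060 → 40.8214 [stop]  node(4,1) S=64.8603 payoff=23.3197 vs cont=23.4446 → 23.4446 [wait]  node(4,2) S=88.8300 payoff=0.0000 vs cont=9.6865 → 9.6865 [wait]  node(4,3) S=121.6579 payoff=0.0000 vs cont=2.5467 → 2.5467 [wait]  node(4,4) S=166.6176 payoff=0.0000 vs cont=0.3119 → 0.3119 [wait]  ⇒ S*(4)=47.3586
t_3: node(3,0) S=55.4228 payoff=32.7572 vs cont=31.4047 → 32.7572 [stop]  node(3,1) S=75.9048 payoff=12.2752 vs cont=16.1314 → 16.1314 [wait]  node(3,2) S=103.9561 payoff=0.0000 vs cont=5.9311 → 5.9311 [wait]  node(3,3) S=142.3740 payoff=0.0000 vs cont=1.3790 → 1.3790 [wait]  ⇒ S*(3)=55.4228
t_2: node(2,0) S=64.8603 payoff=23.3197 vs cont=23.8486 → 23.8486 [wait]  node(2,1) S=88.8300 payoff=0.0000 vs cont=10.7294 → 10.7294 [wait]  node(2,2) S=121.6579 payoff=0.0000 vs cont=3.5407 → 3.5407 [wait]  ⇒ S*(2)=-
t_1: node(1,0) S=75.9048 payoff=12.2752 vs cont=16.8510 → 16.8510 [wait]  node(1,1) S=103.9561 payoff=0.0000 vs cont=6.9326 → 6.9326 [wait]  ⇒ S*(1)=-
t_0: node(0,0) S=88.8300 payoff=0.0000 vs cont=11.5796 → 11.5796 [wait]  ⇒ S*(0)=-

price = 11.5796
boundary = - - - 55.4228 47.3586 55.4228 64.8603 55.4228 64.8603
tree:
11.5796
16.8510 6.9326
23.8486 10.7294 3.5407
32.7572 16.1314 5.9311 1.3790
40.8214 23.4446 9.6865 2.5467 0.3119
47.7123 32.7572 15.3301 4.6250 0.6502 0.0000
53.6006 40.8214 23.3197 8.2161 1.3554 0.0000 0.0000
58.6320 47.7123 32.7572 14.1567 2.8252 0.0000 0.0000 0.0000
62.9314 53.6006 40.8214 23.3197 5.8890 0.0000 0.0000 0.0000 0.0000
66.6052 58.6320 47.7123 32.7572 12.2752 0.0000 0.0000 0.0000 0.0000 0.0000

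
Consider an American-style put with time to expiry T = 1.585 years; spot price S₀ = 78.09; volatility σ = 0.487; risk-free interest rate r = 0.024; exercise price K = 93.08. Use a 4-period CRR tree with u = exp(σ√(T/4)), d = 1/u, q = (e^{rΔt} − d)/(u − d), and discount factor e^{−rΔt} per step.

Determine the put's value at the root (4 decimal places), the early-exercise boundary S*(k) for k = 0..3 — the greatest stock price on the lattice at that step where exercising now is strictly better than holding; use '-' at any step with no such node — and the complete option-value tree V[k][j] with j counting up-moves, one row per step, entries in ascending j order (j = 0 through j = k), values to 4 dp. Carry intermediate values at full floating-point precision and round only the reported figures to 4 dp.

Δt=0.39625, u=1.35874, d=0.73598, q=0.43930, disc=e^(-rΔt)=0.99054
k=4 terminal: V=max(K-S,0) → 70.1688 50.7818 14.9900 0.0000 0.0000
k=3: j=0 S=31.1304 intr=61.9496 cont=61.0686 V=61.9496[EX]; j=1 S=57.4723 intr=35.6077 cont=34.7267 V=35.6077[EX]; j=2 S=106.1041 intr=0.0000 cont=8.3254 V=8.3254[hold]; j=3 S=195.8870 intr=0.0000 cont=0.0000 V=0.0000[hold]  S*(3)=57.4723
k=2: j=0 S=42.2982 intr=50.7818 cont=49.9008 V=50.7818[EX]; j=1 S=78.0900 intr=14.9900 cont=23.3990 V=23.3990[hold]; j=2 S=144.1680 intr=0.0000 cont=4.6239 V=4.6239[hold]  S*(2)=42.2982
k=1: j=0 S=57.4723 intr=35.6077 cont=38.3858 V=38.3858[hold]; j=1 S=106.1041 intr=0.0000 cont=15.0077 V=15.0077[hold]  S*(1)=-
k=0: j=0 S=78.0900 intr=14.9900 cont=27.8497 V=27.8497[hold]  S*(0)=-

price = 27.8497
boundary = - - 42.2982 57.4723
tree:
27.8497
38.3858 15.0077
50.7818 23.3990 4.6239
61.9496 35.6077 8.3254 0.0000
70.1688 50.7818 14.9900 0.0000 0.0000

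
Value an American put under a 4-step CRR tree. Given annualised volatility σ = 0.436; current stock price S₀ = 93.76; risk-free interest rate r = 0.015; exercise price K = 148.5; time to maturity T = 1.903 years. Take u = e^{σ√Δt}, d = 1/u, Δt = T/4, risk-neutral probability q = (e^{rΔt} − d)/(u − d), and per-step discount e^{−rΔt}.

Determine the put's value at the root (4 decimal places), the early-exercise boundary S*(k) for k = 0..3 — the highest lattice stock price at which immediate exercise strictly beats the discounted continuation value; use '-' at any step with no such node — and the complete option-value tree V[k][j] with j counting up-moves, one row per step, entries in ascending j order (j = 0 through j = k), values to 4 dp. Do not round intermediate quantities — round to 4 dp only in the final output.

price = 61.4411
boundary = - - 51.3816 69.4085
tree:
61.4411
79.2251 39.5462
97.1184 57.4810 17.0984
110.4634 79.0915 30.5936 0.0000
120.3423 97.1184 54.7400 0.0000 0.0000

params: Δt=0.47575 u=1.35084 d=0.74028 q=0.43711 e^(-rΔt)=0.99289
t_4 payoffs: 120.3423 97.1184 54.7400 0.0000 0.0000
t_3: node(3,0) S=38.0366 payoff=110.4634 vs cont=109.4074 → 110.4634 [stop]  node(3,1) S=69.4085 payoff=79.0915 vs cont=78.0356 → 79.0915 [stop]  node(3,2) S=126.6551 payoff=21.8449 vs cont=30.5936 → 30.5936 [wait]  node(3,3) S=231.1176 payoff=0.0000 vs cont=0.0000 → 0.0000 [wait]  ⇒ S*(3)=69.4085
t_2: node(2,0) S=51.3816 payoff=97.1184 vs cont=96.0625 → 97.1184 [stop]  node(2,1) S=93.7600 payoff=54.7400 vs cont=57.4810 → 57.4810 [wait]  node(2,2) S=171.0913 payoff=0.0000 vs cont=17.0984 → 17.0984 [wait]  ⇒ S*(2)=51.3816
t_1: node(1,0) S=69.4085 payoff=79.0915 vs cont=79.2251 → 79.2251 [wait]  node(1,1) S=126.6551 payoff=21.8449 vs cont=39.5462 → 39.5462 [wait]  ⇒ S*(1)=-
t_0: node(0,0) S=93.7600 payoff=54.7400 vs cont=61.4411 → 61.4411 [wait]  ⇒ S*(0)=-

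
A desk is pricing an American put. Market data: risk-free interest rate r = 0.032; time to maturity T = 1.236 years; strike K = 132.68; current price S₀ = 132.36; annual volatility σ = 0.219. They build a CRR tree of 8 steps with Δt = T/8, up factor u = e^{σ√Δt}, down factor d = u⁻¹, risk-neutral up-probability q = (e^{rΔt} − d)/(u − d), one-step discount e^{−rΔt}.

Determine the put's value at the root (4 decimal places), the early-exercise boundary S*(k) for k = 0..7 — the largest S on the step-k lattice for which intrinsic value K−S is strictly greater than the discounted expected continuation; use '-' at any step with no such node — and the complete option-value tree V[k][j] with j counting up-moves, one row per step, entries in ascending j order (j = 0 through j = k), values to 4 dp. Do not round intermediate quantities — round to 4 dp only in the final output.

Δt=0.15450, u=1.08989, d=0.91752, q=0.50725, disc=e^(-rΔt)=0.99507
k=8 terminal: V=max(K-S,0) → 66.2017 53.7124 38.8766 21.2537 0.3200 0.0000 0.0000 0.0000 0.0000
k=7: j=0 S=72.4544 intr=60.2256 cont=59.5713 V=60.2256[EX]; j=1 S=86.0664 intr=46.6136 cont=45.9592 V=46.6136[EX]; j=2 S=102.2358 intr=30.4442 cont=29.7899 V=30.4442[EX]; j=3 S=121.4429 intr=11.2371 cont=10.5827 V=11.2371[EX]; j=4 S=144.2585 intr=0.0000 cont=0.1569 V=0.1569[hold]; j=5 S=171.3604 intr=0.0000 cont=0.0000 V=0.0000[hold]; j=6 S=203.5540 intr=0.0000 cont=0.0000 V=0.0000[hold]; j=7 S=241.7959 intr=0.0000 cont=0.0000 V=0.0000[hold]  S*(7)=121.4429
k=6: j=0 S=78.9676 intr=53.7124 cont=53.0580 V=53.7124[EX]; j=1 S=93.8034 intr=38.8766 cont=38.2223 V=38.8766[EX]; j=2 S=111.4263 intr=21.2537 cont=20.5994 V=21.2537[EX]; j=3 S=132.3600 intr=0.3200 cont=5.5890 V=5.5890[hold]; j=4 S=157.2266 intr=0.0000 cont=0.0769 V=0.0769[hold]; j=5 S=186.7648 intr=0.0000 cont=0.0000 V=0.0000[hold]; j=6 S=221.8525 intr=0.0000 cont=0.0000 V=0.0000[hold]  S*(6)=111.4263
k=5: j=0 S=86.0664 intr=46.6136 cont=45.9592 V=46.6136[EX]; j=1 S=102.2358 intr=30.4442 cont=29.7899 V=30.4442[EX]; j=2 S=121.4429 intr=11.2371 cont=13.2422 V=13.2422[hold]; j=3 S=144.2585 intr=0.0000 cont=2.7793 V=2.7793[hold]; j=4 S=171.3604 intr=0.0000 cont=0.0377 V=0.0377[hold]; j=5 S=203.5540 intr=0.0000 cont=0.0000 V=0.0000[hold]  S*(5)=102.2358
k=4: j=0 S=93.8034 intr=38.8766 cont=38.2223 V=38.8766[EX]; j=1 S=111.4263 intr=21.2537 cont=21.6115 V=21.6115[hold]; j=2 S=132.3600 intr=0.3200 cont=7.8958 V=7.8958[hold]; j=3 S=157.2266 intr=0.0000 cont=1.3818 V=1.3818[hold]; j=4 S=186.7648 intr=0.0000 cont=0.0185 V=0.0185[hold]  S*(4)=93.8034
k=3: j=0 S=102.2358 intr=30.4442 cont=29.9704 V=30.4442[EX]; j=1 S=121.4429 intr=11.2371 cont=14.5820 V=14.5820[hold]; j=2 S=144.2585 intr=0.0000 cont=4.5689 V=4.5689[hold]; j=3 S=171.3604 intr=0.0000 cont=0.6869 V=0.6869[hold]  S*(3)=102.2358
k=2: j=0 S=111.4263 intr=21.2537 cont=22.2877 V=22.2877[hold]; j=1 S=132.3600 intr=0.3200 cont=9.4561 V=9.4561[hold]; j=2 S=157.2266 intr=0.0000 cont=2.5870 V=2.5870[hold]  S*(2)=-
k=1: j=0 S=121.4429 intr=11.2371 cont=15.7011 V=15.7011[hold]; j=1 S=144.2585 intr=0.0000 cont=5.9423 V=5.9423[hold]  S*(1)=-
k=0: j=0 S=132.3600 intr=0.3200 cont=10.6980 V=10.6980[hold]  S*(0)=-

price = 10.6980
boundary = - - - 102.2358 93.8034 102.2358 111.4263 121.4429
tree:
10.6980
15.7011 5.9423
22.2877 9.4561 2.5870
30.4442 14.5820 4.5689 0.6869
38.8766 21.6115 7.8958 1.3818 0.0185
46.6136 30.4442 13.2422 2.7793 0.0377 0.0000
53.7124 38.8766 21.2537 5.5890 0.0769 0.0000 0.0000
60.2256 46.6136 30.4442 11.2371 0.1569 0.0000 0.0000 0.0000
66.2017 53.7124 38.8766 21.2537 0.3200 0.0000 0.0000 0.0000 0.0000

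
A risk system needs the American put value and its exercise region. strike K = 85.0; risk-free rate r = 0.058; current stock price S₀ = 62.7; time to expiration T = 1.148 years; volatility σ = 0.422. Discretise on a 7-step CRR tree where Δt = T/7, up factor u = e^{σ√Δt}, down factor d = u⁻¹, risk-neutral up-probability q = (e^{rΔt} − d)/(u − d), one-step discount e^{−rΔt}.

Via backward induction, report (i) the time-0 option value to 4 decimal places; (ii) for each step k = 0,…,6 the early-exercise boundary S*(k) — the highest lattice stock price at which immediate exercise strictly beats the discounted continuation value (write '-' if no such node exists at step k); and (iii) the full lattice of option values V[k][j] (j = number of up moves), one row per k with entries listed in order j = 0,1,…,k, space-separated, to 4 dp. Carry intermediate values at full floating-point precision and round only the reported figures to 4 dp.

params: Δt=0.16400 u=1.18637 d=0.84291 q=0.48521 e^(-rΔt)=0.99053
t_7 payoffs: 66.0447 58.3210 47.4501 32.1496 10.6147 0.0000 0.0000 0.0000
t_6: node(6,0) S=22.4879 payoff=62.5121 vs cont=61.7074 → 62.5121 [stop]  node(6,1) S=31.6511 payoff=53.3489 vs cont=52.5442 → 53.3489 [stop]  node(6,2) S=44.5480 payoff=40.4520 vs cont=39.6473 → 40.4520 [stop]  node(6,3) S=62.7000 payoff=22.3000 vs cont=21.4953 → 22.3000 [stop]  node(6,4) S=88.2484 payoff=0.0000 vs cont=5.4126 → 5.4126 [wait]  node(6,5) S=124.2070 payoff=0.0000 vs cont=0.0000 → 0.0000 [wait]  node(6,6) S=174.8176 payoff=0.0000 vs cont=0.0000 → 0.0000 [wait]  ⇒ S*(6)=62.7000
t_5: node(5,0) S=26.6790 payoff=58.3210 vs cont=57.5163 → 58.3210 [stop]  node(5,1) S=37.5499 payoff=47.4501 vs cont=46.6454 → 47.4501 [stop]  node(5,2) S=52.8504 payoff=32.1496 vs cont=31.3450 → 32.1496 [stop]  node(5,3) S=74.3853 payoff=10.6147 vs cont=13.9726 → 13.9726 [wait]  node(5,4) S=104.6951 payoff=0.0000 vs cont=2.7600 → 2.7600 [wait]  node(5,5) S=147.3552 payoff=0.0000 vs cont=0.0000 → 0.0000 [wait]  ⇒ S*(5)=52.8504
t_4: node(4,0) S=31.6511 payoff=53.3489 vs cont=52.5442 → 53.3489 [stop]  node(4,1) S=44.5480 payoff=40.4520 vs cont=39.6473 → 40.4520 [stop]  node(4,2) S=62.7000 payoff=22.3000 vs cont=23.1092 → 23.1092 [wait]  node(4,3) S=88.2484 payoff=0.0000 vs cont=8.4514 → 8.4514 [wait]  node(4,4) S=124.2070 payoff=0.0000 vs cont=1.4074 → 1.4074 [wait]  ⇒ S*(4)=44.5480
t_3: node(3,0) S=37.5499 payoff=47.4501 vs cont=46.6454 → 47.4501 [stop]  node(3,1) S=52.8504 payoff=32.1496 vs cont=31.7339 → 32.1496 [stop]  node(3,2) S=74.3853 payoff=10.6147 vs cont=15.8457 → 15.8457 [wait]  node(3,3) S=104.6951 payoff=0.0000 vs cont=4.9860 → 4.9860 [wait]  ⇒ S*(3)=52.8504
t_2: node(2,0) S=44.5480 payoff=40.4520 vs cont=39.6473 → 40.4520 [stop]  node(2,1) S=62.7000 payoff=22.3000 vs cont=24.0094 → 24.0094 [wait]  node(2,2) S=88.2484 payoff=0.0000 vs cont=10.4764 → 10.4764 [wait]  ⇒ S*(2)=44.5480
t_1: node(1,0) S=52.8504 payoff=32.1496 vs cont=32.1665 → 32.1665 [wait]  node(1,1) S=74.3853 payoff=10.6147 vs cont=17.2780 → 17.2780 [wait]  ⇒ S*(1)=-
t_0: node(0,0) S=62.7000 payoff=22.3000 vs cont=24.7064 → 24.7064 [wait]  ⇒ S*(0)=-

price = 24.7064
boundary = - - 44.5480 52.8504 44.5480 52.8504 62.7000
tree:
24.7064
32.1665 17.2780
40.4520 24.0094 10.4764
47.4501 32.1496 15.8457 4.9860
53.3489 40.4520 23.1092 8.4514 1.4074
58.3210 47.4501 32.1496 13.9726 2.7600 0.0000
62.5121 53.3489 40.4520 22.3000 5.4126 0.0000 0.0000
66.0447 58.3210 47.4501 32.1496 10.6147 0.0000 0.0000 0.0000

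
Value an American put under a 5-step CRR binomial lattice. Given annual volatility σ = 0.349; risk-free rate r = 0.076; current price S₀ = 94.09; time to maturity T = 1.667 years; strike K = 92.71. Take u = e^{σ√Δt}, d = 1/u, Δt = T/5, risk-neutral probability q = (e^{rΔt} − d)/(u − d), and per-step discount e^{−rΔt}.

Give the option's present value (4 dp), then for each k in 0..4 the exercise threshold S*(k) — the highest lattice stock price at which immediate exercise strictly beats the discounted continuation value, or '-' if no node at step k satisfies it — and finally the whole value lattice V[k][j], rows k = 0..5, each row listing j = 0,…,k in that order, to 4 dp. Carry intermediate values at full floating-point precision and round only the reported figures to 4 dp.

price = 12.0325
boundary = - - 62.8795 51.4035 62.8795
tree:
12.0325
19.3078 5.7288
29.8305 10.2856 1.6901
41.3065 17.9134 3.5598 0.0000
50.6881 29.8305 7.4979 0.0000 0.0000
58.3575 41.3065 15.7923 0.0000 0.0000 0.0000

Δt=0.33340, u=1.22326, d=0.81749, q=0.51303, disc=e^(-rΔt)=0.97498
k=5 terminal: V=max(K-S,0) → 58.3575 41.3065 15.7923 0.0000 0.0000 0.0000
k=4: j=0 S=42.0219 intr=50.6881 cont=48.3685 V=50.6881[EX]; j=1 S=62.8795 intr=29.8305 cont=27.5108 V=29.8305[EX]; j=2 S=94.0900 intr=0.0000 cont=7.4979 V=7.4979[hold]; j=3 S=140.7918 intr=0.0000 cont=0.0000 V=0.0000[hold]; j=4 S=210.6743 intr=0.0000 cont=0.0000 V=0.0000[hold]  S*(4)=62.8795
k=3: j=0 S=51.4035 intr=41.3065 cont=38.9869 V=41.3065[EX]; j=1 S=76.9177 intr=15.7923 cont=17.9134 V=17.9134[hold]; j=2 S=115.0961 intr=0.0000 cont=3.5598 V=3.5598[hold]; j=3 S=172.2243 intr=0.0000 cont=0.0000 V=0.0000[hold]  S*(3)=51.4035
k=2: j=0 S=62.8795 intr=29.8305 cont=28.5718 V=29.8305[EX]; j=1 S=94.0900 intr=0.0000 cont=10.2856 V=10.2856[hold]; j=2 S=140.7918 intr=0.0000 cont=1.6901 V=1.6901[hold]  S*(2)=62.8795
k=1: j=0 S=76.9177 intr=15.7923 cont=19.3078 V=19.3078[hold]; j=1 S=115.0961 intr=0.0000 cont=5.7288 V=5.7288[hold]  S*(1)=-
k=0: j=0 S=94.0900 intr=0.0000 cont=12.0325 V=12.0325[hold]  S*(0)=-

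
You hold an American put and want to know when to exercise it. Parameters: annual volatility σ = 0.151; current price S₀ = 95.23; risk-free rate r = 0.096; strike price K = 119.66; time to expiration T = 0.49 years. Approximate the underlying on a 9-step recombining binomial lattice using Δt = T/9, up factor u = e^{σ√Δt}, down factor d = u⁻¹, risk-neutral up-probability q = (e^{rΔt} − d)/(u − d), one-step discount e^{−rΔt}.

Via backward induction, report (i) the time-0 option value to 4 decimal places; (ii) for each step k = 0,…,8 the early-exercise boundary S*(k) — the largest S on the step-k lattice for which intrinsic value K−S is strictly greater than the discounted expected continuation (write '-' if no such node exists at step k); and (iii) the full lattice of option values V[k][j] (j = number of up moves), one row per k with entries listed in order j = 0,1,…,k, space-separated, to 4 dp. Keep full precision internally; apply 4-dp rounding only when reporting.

price = 24.4300
boundary = 95.2300 98.6451 102.1826 105.8470 109.6429 105.8470 109.6429 113.5748 109.6429
tree:
24.4300
27.7268 21.0149
30.9096 24.4300 17.4774
33.9821 27.7268 21.0149 13.8130
36.9482 30.9096 24.4300 17.4774 10.0171
39.8117 33.9821 27.7268 21.0149 13.8130 6.1687
42.5761 36.9482 30.9096 24.4300 17.4774 10.0171 3.2694
45.2447 39.8117 33.9821 27.7268 21.0149 13.8130 6.0852 1.1367
47.8209 42.5761 36.9482 30.9096 24.4300 17.4774 10.0171 2.6300 0.0000
50.3080 45.2447 39.8117 33.9821 27.7268 21.0149 13.8130 6.0852 0.0000 0.0000

params: Δt=0.05444 u=1.03586 d=0.96538 q=0.56554 e^(-rΔt)=0.99479
t_9 payoffs: 50.3080 45.2447 39.8117 33.9821 27.7268 21.0149 13.8130 6.0852 0.0000 0.0000
t_8: node(8,0) S=71.8391 payoff=47.8209 vs cont=47.1971 → 47.8209 [stop]  node(8,1) S=77.0839 payoff=42.5761 vs cont=41.9523 → 42.5761 [stop]  node(8,2) S=82.7118 payoff=36.9482 vs cont=36.3245 → 36.9482 [stop]  node(8,3) S=88.7504 payoff=30.9096 vs cont=30.2858 → 30.9096 [stop]  node(8,4) S=95.2300 payoff=24.4300 vs cont=23.8062 → 24.4300 [stop]  node(8,5) S=102.1826 payoff=17.4774 vs cont=16.8536 → 17.4774 [stop]  node(8,6) S=109.6429 payoff=10.0171 vs cont=9.3933 → 10.0171 [stop]  node(8,7) S=117.6478 payoff=2.0122 vs cont=2.6300 → 2.6300 [wait]  node(8,8) S=126.2371 payoff=0.0000 vs cont=0.0000 → 0.0000 [wait]  ⇒ S*(8)=109.6429
t_7: node(7,0) S=74.4153 payoff=45.2447 vs cont=44.6209 → 45.2447 [stop]  node(7,1) S=79.8483 payoff=39.8117 vs cont=39.1879 → 39.8117 [stop]  node(7,2) S=85.6779 payoff=33.9821 vs cont=33.3583 → 33.9821 [stop]  node(7,3) S=91.9332 payoff=27.7268 vs cont=27.1031 → 27.7268 [stop]  node(7,4) S=98.6451 payoff=21.0149 vs cont=20.3911 → 21.0149 [stop]  node(7,5) S=105.8470 payoff=13.8130 vs cont=13.1892 → 13.8130 [stop]  node(7,6) S=113.5748 payoff=6.0852 vs cont=5.8089 → 6.0852 [stop]  node(7,7) S=121.8668 payoff=0.0000 vs cont=1.1367 → 1.1367 [wait]  ⇒ S*(7)=113.5748
t_6: node(6,0) S=77.0839 payoff=42.5761 vs cont=41.9523 → 42.5761 [stop]  node(6,1) S=82.7118 payoff=36.9482 vs cont=36.3245 → 36.9482 [stop]  node(6,2) S=88.7504 payoff=30.9096 vs cont=30.2858 → 30.9096 [stop]  node(6,3) S=95.2300 payoff=24.4300 vs cont=23.8062 → 24.4300 [stop]  node(6,4) S=102.1826 payoff=17.4774 vs cont=16.8536 → 17.4774 [stop]  node(6,5) S=109.6429 payoff=10.0171 vs cont=9.3933 → 10.0171 [stop]  node(6,6) S=117.6478 payoff=2.0122 vs cont=3.2694 → 3.2694 [wait]  ⇒ S*(6)=109.6429
t_5: node(5,0) S=79.8483 payoff=39.8117 vs cont=39.1879 → 39.8117 [stop]  node(5,1) S=85.6779 payoff=33.9821 vs cont=33.3583 → 33.9821 [stop]  node(5,2) S=91.9332 payoff=27.7268 vs cont=27.1031 → 27.7268 [stop]  node(5,3) S=98.6451 payoff=21.0149 vs cont=20.3911 → 21.0149 [stop]  node(5,4) S=105.8470 payoff=13.8130 vs cont=13.1892 → 13.8130 [stop]  node(5,5) S=113.5748 payoff=6.0852 vs cont=6.1687 → 6.1687 [wait]  ⇒ S*(5)=105.8470
t_4: node(4,0) S=82.7118 payoff=36.9482 vs cont=36.3245 → 36.9482 [stop]  node(4,1) S=88.7504 payoff=30.9096 vs cont=30.2858 → 30.9096 [stop]  node(4,2) S=95.2300 payoff=24.4300 vs cont=23.8062 → 24.4300 [stop]  node(4,3) S=102.1826 payoff=17.4774 vs cont=16.8536 → 17.4774 [stop]  node(4,4) S=109.6429 payoff=10.0171 vs cont=9.4403 → 10.0171 [stop]  ⇒ S*(4)=109.6429
t_3: node(3,0) S=85.6779 payoff=33.9821 vs cont=33.3583 → 33.9821 [stop]  node(3,1) S=91.9332 payoff=27.7268 vs cont=27.1031 → 27.7268 [stop]  node(3,2) S=98.6451 payoff=21.0149 vs cont=20.3911 → 21.0149 [stop]  node(3,3) S=105.8470 payoff=13.8130 vs cont=13.1892 → 13.8130 [stop]  ⇒ S*(3)=105.8470
t_2: node(2,0) S=88.7504 payoff=30.9096 vs cont=30.2858 → 30.9096 [stop]  node(2,1) S=95.2300 payoff=24.4300 vs cont=23.8062 → 24.4300 [stop]  node(2,2) S=102.1826 payoff=17.4774 vs cont=16.8536 → 17.4774 [stop]  ⇒ S*(2)=102.1826
t_1: node(1,0) S=91.9332 payoff=27.7268 vs cont=27.1031 → 27.7268 [stop]  node(1,1) S=98.6451 payoff=21.0149 vs cont=20.3911 → 21.0149 [stop]  ⇒ S*(1)=98.6451
t_0: node(0,0) S=95.2300 payoff=24.4300 vs cont=23.8062 → 24.4300 [stop]  ⇒ S*(0)=95.2300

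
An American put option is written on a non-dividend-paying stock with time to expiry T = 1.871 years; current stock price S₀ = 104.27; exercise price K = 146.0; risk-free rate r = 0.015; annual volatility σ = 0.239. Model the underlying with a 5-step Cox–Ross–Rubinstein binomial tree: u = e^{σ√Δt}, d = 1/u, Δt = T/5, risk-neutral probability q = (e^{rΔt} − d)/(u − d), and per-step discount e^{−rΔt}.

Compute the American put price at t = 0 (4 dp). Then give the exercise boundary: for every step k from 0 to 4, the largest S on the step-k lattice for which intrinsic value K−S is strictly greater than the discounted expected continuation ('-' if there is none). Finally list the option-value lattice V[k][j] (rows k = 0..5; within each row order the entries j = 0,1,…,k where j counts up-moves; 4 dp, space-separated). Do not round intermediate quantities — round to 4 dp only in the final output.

price = 43.1741
boundary = - 90.0876 77.8343 90.0876 104.2700
tree:
43.1741
55.9124 30.0259
68.1657 42.0657 17.4731
78.7524 55.9124 27.7168 6.6987
87.8991 68.1657 41.7300 13.0222 0.0000
95.8018 78.7524 55.9124 25.3149 0.0000 0.0000

Δt=0.37420  u=1.15743  d=0.86398  q=0.48270  discount=0.99440
step 5 (expiry): payoffs max(K−S,0) = 95.8018 78.7524 55.9124 25.3149 0.0000 0.0000
step 4: (k=4,j=0): S=58.1009, (K−S)⁺=87.8991, hold=87.0819 ⇒ V=87.8991 exercise | (k=4,j=1): S=77.8343, (K−S)⁺=68.1657, hold=67.3485 ⇒ V=68.1657 exercise | (k=4,j=2): S=104.2700, (K−S)⁺=41.7300, hold=40.9128 ⇒ V=41.7300 exercise | (k=4,j=3): S=139.6844, (K−S)⁺=6.3156, hold=13.0222 ⇒ V=13.0222 continue | (k=4,j=4): S=187.1269, (K−S)⁺=0.0000, hold=0.0000 ⇒ V=0.0000 continue  boundary S*=104.2700
step 3: (k=3,j=0): S=67.2476, (K−S)⁺=78.7524, hold=77.9352 ⇒ V=78.7524 exercise | (k=3,j=1): S=90.0876, (K−S)⁺=55.9124, hold=55.0952 ⇒ V=55.9124 exercise | (k=3,j=2): S=120.6851, (K−S)⁺=25.3149, hold=27.7168 ⇒ V=27.7168 continue | (k=3,j=3): S=161.6747, (K−S)⁺=0.0000, hold=6.6987 ⇒ V=6.6987 continue  boundary S*=90.0876
step 2: (k=2,j=0): S=77.8343, (K−S)⁺=68.1657, hold=67.3485 ⇒ V=68.1657 exercise | (k=2,j=1): S=104.2700, (K−S)⁺=41.7300, hold=42.0657 ⇒ V=42.0657 continue | (k=2,j=2): S=139.6844, (K−S)⁺=6.3156, hold=17.4731 ⇒ V=17.4731 continue  boundary S*=77.8343
step 1: (k=1,j=0): S=90.0876, (K−S)⁺=55.9124, hold=55.2563 ⇒ V=55.9124 exercise | (k=1,j=1): S=120.6851, (K−S)⁺=25.3149, hold=30.0259 ⇒ V=30.0259 continue  boundary S*=90.0876
step 0: (k=0,j=0): S=104.2700, (K−S)⁺=41.7300, hold=43.1741 ⇒ V=43.1741 continue  boundary S*=-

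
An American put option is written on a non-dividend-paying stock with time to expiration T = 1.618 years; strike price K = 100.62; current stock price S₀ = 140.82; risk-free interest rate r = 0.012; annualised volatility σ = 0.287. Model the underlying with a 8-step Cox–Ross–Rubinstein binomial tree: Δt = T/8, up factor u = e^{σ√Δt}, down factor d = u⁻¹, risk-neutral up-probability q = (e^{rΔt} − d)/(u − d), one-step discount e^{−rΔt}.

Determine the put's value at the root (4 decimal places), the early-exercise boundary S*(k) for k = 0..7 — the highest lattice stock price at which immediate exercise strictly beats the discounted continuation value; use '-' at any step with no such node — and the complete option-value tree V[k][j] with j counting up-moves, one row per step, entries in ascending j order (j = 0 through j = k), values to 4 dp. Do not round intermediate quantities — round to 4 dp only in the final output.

params: Δt=0.20225 u=1.13777 d=0.87891 q=0.47716 e^(-rΔt)=0.99758
t_8 payoffs: 50.4749 35.7062 16.5877 0.0000 0.0000 0.0000 0.0000 0.0000 0.0000
t_7: node(7,0) S=57.0536 payoff=43.5664 vs cont=43.3225 → 43.5664 [stop]  node(7,1) S=73.8570 payoff=26.7630 vs cont=26.5191 → 26.7630 [stop]  node(7,2) S=95.6095 payoff=5.0105 vs cont=8.6516 → 8.6516 [wait]  node(7,3) S=123.7684 payoff=0.0000 vs cont=0.0000 → 0.0000 [wait]  node(7,4) S=160.2208 payoff=0.0000 vs cont=0.0000 → 0.0000 [wait]  node(7,5) S=207.4091 payoff=0.0000 vs cont=0.0000 → 0.0000 [wait]  node(7,6) S=268.4954 payoff=0.0000 vs cont=0.0000 → 0.0000 [wait]  node(7,7) S=347.5728 payoff=0.0000 vs cont=0.0000 → 0.0000 [wait]  ⇒ S*(7)=73.8570
t_6: node(6,0) S=64.9138 payoff=35.7062 vs cont=35.4622 → 35.7062 [stop]  node(6,1) S=84.0323 payoff=16.5877 vs cont=18.0769 → 18.0769 [wait]  node(6,2) S=108.7816 payoff=0.0000 vs cont=4.5124 → 4.5124 [wait]  node(6,3) S=140.8200 payoff=0.0000 vs cont=0.0000 → 0.0000 [wait]  node(6,4) S=182.2944 payoff=0.0000 vs cont=0.0000 → 0.0000 [wait]  node(6,5) S=235.9839 payoff=0.0000 vs cont=0.0000 → 0.0000 [wait]  node(6,6) S=305.4860 payoff=0.0000 vs cont=0.0000 → 0.0000 [wait]  ⇒ S*(6)=64.9138
t_5: node(5,0) S=73.8570 payoff=26.7630 vs cont=27.2280 → 27.2280 [wait]  node(5,1) S=95.6095 payoff=5.0105 vs cont=11.5763 → 11.5763 [wait]  node(5,2) S=123.7684 payoff=0.0000 vs cont=2.3535 → 2.3535 [wait]  node(5,3) S=160.2208 payoff=0.0000 vs cont=0.0000 → 0.0000 [wait]  node(5,4) S=207.4091 payoff=0.0000 vs cont=0.0000 → 0.0000 [wait]  node(5,5) S=268.4954 payoff=0.0000 vs cont=0.0000 → 0.0000 [wait]  ⇒ S*(5)=-
t_4: node(4,0) S=84.0323 payoff=16.5877 vs cont=19.7116 → 19.7116 [wait]  node(4,1) S=108.7816 payoff=0.0000 vs cont=7.1581 → 7.1581 [wait]  node(4,2) S=140.8200 payoff=0.0000 vs cont=1.2275 → 1.2275 [wait]  node(4,3) S=182.2944 payoff=0.0000 vs cont=0.0000 → 0.0000 [wait]  node(4,4) S=235.9839 payoff=0.0000 vs cont=0.0000 → 0.0000 [wait]  ⇒ S*(4)=-
t_3: node(3,0) S=95.6095 payoff=5.0105 vs cont=13.6883 → 13.6883 [wait]  node(3,1) S=123.7684 payoff=0.0000 vs cont=4.3178 → 4.3178 [wait]  node(3,2) S=160.2208 payoff=0.0000 vs cont=0.6402 → 0.6402 [wait]  node(3,3) S=207.4091 payoff=0.0000 vs cont=0.0000 → 0.0000 [wait]  ⇒ S*(3)=-
t_2: node(2,0) S=108.7816 payoff=0.0000 vs cont=9.1947 → 9.1947 [wait]  node(2,1) S=140.8200 payoff=0.0000 vs cont=2.5568 → 2.5568 [wait]  node(2,2) S=182.2944 payoff=0.0000 vs cont=0.3339 → 0.3339 [wait]  ⇒ S*(2)=-
t_1: node(1,0) S=123.7684 payoff=0.0000 vs cont=6.0127 → 6.0127 [wait]  node(1,1) S=160.2208 payoff=0.0000 vs cont=1.4925 → 1.4925 [wait]  ⇒ S*(1)=-
t_0: node(0,0) S=140.8200 payoff=0.0000 vs cont=3.8465 → 3.8465 [wait]  ⇒ S*(0)=-

price = 3.8465
boundary = - - - - - - 64.9138 73.8570
tree:
3.8465
6.0127 1.4925
9.1947 2.5568 0.3339
13.6883 4.3178 0.6402 0.0000
19.7116 7.1581 1.2275 0.0000 0.0000
27.2280 11.5763 2.3535 0.0000 0.0000 0.0000
35.7062 18.0769 4.5124 0.0000 0.0000 0.0000 0.0000
43.5664 26.7630 8.6516 0.0000 0.0000 0.0000 0.0000 0.0000
50.4749 35.7062 16.5877 0.0000 0.0000 0.0000 0.0000 0.0000 0.0000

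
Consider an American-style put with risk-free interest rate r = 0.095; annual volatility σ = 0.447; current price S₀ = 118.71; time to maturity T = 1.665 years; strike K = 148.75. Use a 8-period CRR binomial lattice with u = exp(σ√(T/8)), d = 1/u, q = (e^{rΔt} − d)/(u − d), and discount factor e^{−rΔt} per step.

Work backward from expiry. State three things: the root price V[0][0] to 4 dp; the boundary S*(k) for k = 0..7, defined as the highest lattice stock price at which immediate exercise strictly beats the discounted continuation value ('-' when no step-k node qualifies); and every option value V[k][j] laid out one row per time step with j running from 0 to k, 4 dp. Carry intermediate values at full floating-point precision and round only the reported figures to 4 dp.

price = 38.0271
boundary = - - 78.9515 96.8108 78.9515 96.8108 78.9515 96.8108
tree:
38.0271
52.3044 25.1501
69.7985 36.7549 14.4523
84.3631 51.9392 22.9119 6.4983
96.2410 69.7985 35.1867 11.4486 1.7652
105.9276 84.3631 51.9392 19.6988 3.5853 0.0000
113.8273 96.2410 69.7985 32.7910 7.2820 0.0000 0.0000
120.2697 105.9276 84.3631 51.9392 14.7902 0.0000 0.0000 0.0000
125.5237 113.8273 96.2410 69.7985 30.0400 0.0000 0.0000 0.0000 0.0000

Δt=0.20813, u=1.22621, d=0.81552, q=0.49782, disc=e^(-rΔt)=0.98042
k=8 terminal: V=max(K-S,0) → 125.5237 113.8273 96.2410 69.7985 30.0400 0.0000 0.0000 0.0000 0.0000
k=7: j=0 S=28.4803 intr=120.2697 cont=117.3576 V=120.2697[EX]; j=1 S=42.8224 intr=105.9276 cont=103.0155 V=105.9276[EX]; j=2 S=64.3869 intr=84.3631 cont=81.4509 V=84.3631[EX]; j=3 S=96.8108 intr=51.9392 cont=49.0270 V=51.9392[EX]; j=4 S=145.5629 intr=3.1871 cont=14.7902 V=14.7902[hold]; j=5 S=218.8655 intr=0.0000 cont=0.0000 V=0.0000[hold]; j=6 S=329.0819 intr=0.0000 cont=0.0000 V=0.0000[hold]; j=7 S=494.8011 intr=0.0000 cont=0.0000 V=0.0000[hold]  S*(7)=96.8108
k=6: j=0 S=34.9227 intr=113.8273 cont=110.9152 V=113.8273[EX]; j=1 S=52.5090 intr=96.2410 cont=93.3288 V=96.2410[EX]; j=2 S=78.9515 intr=69.7985 cont=66.8863 V=69.7985[EX]; j=3 S=118.7100 intr=30.0400 cont=32.7910 V=32.7910[hold]; j=4 S=178.4900 intr=0.0000 cont=7.2820 V=7.2820[hold]; j=5 S=268.3741 intr=0.0000 cont=0.0000 V=0.0000[hold]; j=6 S=403.5221 intr=0.0000 cont=0.0000 V=0.0000[hold]  S*(6)=78.9515
k=5: j=0 S=42.8224 intr=105.9276 cont=103.0155 V=105.9276[EX]; j=1 S=64.3869 intr=84.3631 cont=81.4509 V=84.3631[EX]; j=2 S=96.8108 intr=51.9392 cont=50.3696 V=51.9392[EX]; j=3 S=145.5629 intr=3.1871 cont=19.6988 V=19.6988[hold]; j=4 S=218.8655 intr=0.0000 cont=3.5853 V=3.5853[hold]; j=5 S=329.0819 intr=0.0000 cont=0.0000 V=0.0000[hold]  S*(5)=96.8108
k=4: j=0 S=52.5090 intr=96.2410 cont=93.3288 V=96.2410[EX]; j=1 S=78.9515 intr=69.7985 cont=66.8863 V=69.7985[EX]; j=2 S=118.7100 intr=30.0400 cont=35.1867 V=35.1867[hold]; j=3 S=178.4900 intr=0.0000 cont=11.4486 V=11.4486[hold]; j=4 S=268.3741 intr=0.0000 cont=1.7652 V=1.7652[hold]  S*(4)=78.9515
k=3: j=0 S=64.3869 intr=84.3631 cont=81.4509 V=84.3631[EX]; j=1 S=96.8108 intr=51.9392 cont=51.5389 V=51.9392[EX]; j=2 S=145.5629 intr=3.1871 cont=22.9119 V=22.9119[hold]; j=3 S=218.8655 intr=0.0000 cont=6.4983 V=6.4983[hold]  S*(3)=96.8108
k=2: j=0 S=78.9515 intr=69.7985 cont=66.8863 V=69.7985[EX]; j=1 S=118.7100 intr=30.0400 cont=36.7549 V=36.7549[hold]; j=2 S=178.4900 intr=0.0000 cont=14.4523 V=14.4523[hold]  S*(2)=78.9515
k=1: j=0 S=96.8108 intr=51.9392 cont=52.3044 V=52.3044[hold]; j=1 S=145.5629 intr=3.1871 cont=25.1501 V=25.1501[hold]  S*(1)=-
k=0: j=0 S=118.7100 intr=30.0400 cont=38.0271 V=38.0271[hold]  S*(0)=-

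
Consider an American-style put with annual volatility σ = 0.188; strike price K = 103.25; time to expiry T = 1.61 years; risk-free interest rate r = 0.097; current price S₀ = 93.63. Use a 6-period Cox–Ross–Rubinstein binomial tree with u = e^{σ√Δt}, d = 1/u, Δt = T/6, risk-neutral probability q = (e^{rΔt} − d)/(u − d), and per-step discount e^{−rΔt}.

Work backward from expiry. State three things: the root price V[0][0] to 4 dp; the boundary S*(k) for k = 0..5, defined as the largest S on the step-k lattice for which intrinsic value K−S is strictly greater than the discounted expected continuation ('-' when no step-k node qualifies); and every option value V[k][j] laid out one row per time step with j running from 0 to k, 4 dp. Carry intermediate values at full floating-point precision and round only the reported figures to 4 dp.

Δt=0.26833, u=1.10229, d=0.90721, q=0.61085, disc=e^(-rΔt)=0.97431
k=6 terminal: V=max(K-S,0) → 51.0524 39.8282 26.1904 9.6200 0.0000 0.0000 0.0000
k=5: j=0 S=57.5367 intr=45.7133 cont=43.0606 V=45.7133[EX]; j=1 S=69.9090 intr=33.3410 cont=30.6883 V=33.3410[EX]; j=2 S=84.9417 intr=18.3083 cont=15.6555 V=18.3083[EX]; j=3 S=103.2070 intr=0.0430 cont=3.6475 V=3.6475[hold]; j=4 S=125.3999 intr=0.0000 cont=0.0000 V=0.0000[hold]; j=5 S=152.3651 intr=0.0000 cont=0.0000 V=0.0000[hold]  S*(5)=84.9417
k=4: j=0 S=63.4218 intr=39.8282 cont=37.1754 V=39.8282[EX]; j=1 S=77.0596 intr=26.1904 cont=23.5376 V=26.1904[EX]; j=2 S=93.6300 intr=9.6200 cont=9.1124 V=9.6200[EX]; j=3 S=113.7636 intr=0.0000 cont=1.3829 V=1.3829[hold]; j=4 S=138.2265 intr=0.0000 cont=0.0000 V=0.0000[hold]  S*(4)=93.6300
k=3: j=0 S=69.9090 intr=33.3410 cont=30.6883 V=33.3410[EX]; j=1 S=84.9417 intr=18.3083 cont=15.6555 V=18.3083[EX]; j=2 S=103.2070 intr=0.0430 cont=4.4705 V=4.4705[hold]; j=3 S=125.3999 intr=0.0000 cont=0.5243 V=0.5243[hold]  S*(3)=84.9417
k=2: j=0 S=77.0596 intr=26.1904 cont=23.5376 V=26.1904[EX]; j=1 S=93.6300 intr=9.6200 cont=9.6023 V=9.6200[EX]; j=2 S=113.7636 intr=0.0000 cont=2.0071 V=2.0071[hold]  S*(2)=93.6300
k=1: j=0 S=84.9417 intr=18.3083 cont=15.6555 V=18.3083[EX]; j=1 S=103.2070 intr=0.0430 cont=4.8420 V=4.8420[hold]  S*(1)=84.9417
k=0: j=0 S=93.6300 intr=9.6200 cont=9.8234 V=9.8234[hold]  S*(0)=-

price = 9.8234
boundary = - 84.9417 93.6300 84.9417 93.6300 84.9417
tree:
9.8234
18.3083 4.8420
26.1904 9.6200 2.0071
33.3410 18.3083 4.4705 0.5243
39.8282 26.1904 9.6200 1.3829 0.0000
45.7133 33.3410 18.3083 3.6475 0.0000 0.0000
51.0524 39.8282 26.1904 9.6200 0.0000 0.0000 0.0000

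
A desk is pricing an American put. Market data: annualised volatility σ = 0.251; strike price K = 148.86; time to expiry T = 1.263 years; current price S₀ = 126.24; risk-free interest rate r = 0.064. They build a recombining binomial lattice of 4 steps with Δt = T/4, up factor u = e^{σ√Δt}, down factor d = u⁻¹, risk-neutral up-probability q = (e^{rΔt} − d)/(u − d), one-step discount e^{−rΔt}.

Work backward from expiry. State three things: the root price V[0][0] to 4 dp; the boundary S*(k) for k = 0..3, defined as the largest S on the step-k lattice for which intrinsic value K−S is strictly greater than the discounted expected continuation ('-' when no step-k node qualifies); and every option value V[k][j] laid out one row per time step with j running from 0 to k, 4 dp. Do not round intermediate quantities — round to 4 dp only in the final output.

Δt=0.31575, u=1.15147, d=0.86845, q=0.53693, disc=e^(-rΔt)=0.97999
k=4 terminal: V=max(K-S,0) → 77.0502 53.6483 22.6200 0.0000 0.0000
k=3: j=0 S=82.6870 intr=66.1730 cont=63.1951 V=66.1730[EX]; j=1 S=109.6336 intr=39.2264 cont=36.2484 V=39.2264[EX]; j=2 S=145.3618 intr=3.4982 cont=10.2652 V=10.2652[hold]; j=3 S=192.7334 intr=0.0000 cont=0.0000 V=0.0000[hold]  S*(3)=109.6336
k=2: j=0 S=95.2117 intr=53.6483 cont=50.6703 V=53.6483[EX]; j=1 S=126.2400 intr=22.6200 cont=23.2027 V=23.2027[hold]; j=2 S=167.3800 intr=0.0000 cont=4.6584 V=4.6584[hold]  S*(2)=95.2117
k=1: j=0 S=109.6336 intr=39.2264 cont=36.5550 V=39.2264[EX]; j=1 S=145.3618 intr=3.4982 cont=12.9808 V=12.9808[hold]  S*(1)=109.6336
k=0: j=0 S=126.2400 intr=22.6200 cont=24.6316 V=24.6316[hold]  S*(0)=-

price = 24.6316
boundary = - 109.6336 95.2117 109.6336
tree:
24.6316
39.2264 12.9808
53.6483 23.2027 4.6584
66.1730 39.2264 10.2652 0.0000
77.0502 53.6483 22.6200 0.0000 0.0000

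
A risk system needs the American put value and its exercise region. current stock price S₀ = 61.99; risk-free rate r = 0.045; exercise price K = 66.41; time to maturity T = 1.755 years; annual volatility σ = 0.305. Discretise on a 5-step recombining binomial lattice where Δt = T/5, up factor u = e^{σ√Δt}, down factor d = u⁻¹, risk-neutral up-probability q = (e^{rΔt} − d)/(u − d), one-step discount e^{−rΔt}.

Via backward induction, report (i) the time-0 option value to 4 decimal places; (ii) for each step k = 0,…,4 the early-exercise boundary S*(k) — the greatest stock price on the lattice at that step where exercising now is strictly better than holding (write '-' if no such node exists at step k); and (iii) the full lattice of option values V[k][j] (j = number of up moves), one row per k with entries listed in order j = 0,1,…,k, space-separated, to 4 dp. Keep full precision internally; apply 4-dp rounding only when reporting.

Δt=0.35100  u=1.19805  d=0.83469  q=0.49876  discount=0.98433
step 5 (expiry): payoffs max(K−S,0) = 41.2946 30.3610 14.6677 0.0000 0.0000 0.0000
step 4: (k=4,j=0): S=30.0896, (K−S)⁺=36.3204, hold=35.2797 ⇒ V=36.3204 exercise | (k=4,j=1): S=43.1886, (K−S)⁺=23.2214, hold=22.1807 ⇒ V=23.2214 exercise | (k=4,j=2): S=61.9900, (K−S)⁺=4.4200, hold=7.2368 ⇒ V=7.2368 continue | (k=4,j=3): S=88.9762, (K−S)⁺=0.0000, hold=0.0000 ⇒ V=0.0000 continue | (k=4,j=4): S=127.7104, (K−S)⁺=0.0000, hold=0.0000 ⇒ V=0.0000 continue  boundary S*=43.1886
step 3: (k=3,j=0): S=36.0490, (K−S)⁺=30.3610, hold=29.3203 ⇒ V=30.3610 exercise | (k=3,j=1): S=51.7423, (K−S)⁺=14.6677, hold=15.0099 ⇒ V=15.0099 continue | (k=3,j=2): S=74.2673, (K−S)⁺=0.0000, hold=3.5705 ⇒ V=3.5705 continue | (k=3,j=3): S=106.5983, (K−S)⁺=0.0000, hold=0.0000 ⇒ V=0.0000 continue  boundary S*=36.0490
step 2: (k=2,j=0): S=43.1886, (K−S)⁺=23.2214, hold=22.3487 ⇒ V=23.2214 exercise | (k=2,j=1): S=61.9900, (K−S)⁺=4.4200, hold=9.1586 ⇒ V=9.1586 continue | (k=2,j=2): S=88.9762, (K−S)⁺=0.0000, hold=1.7616 ⇒ V=1.7616 continue  boundary S*=43.1886
step 1: (k=1,j=0): S=51.7423, (K−S)⁺=14.6677, hold=15.9534 ⇒ V=15.9534 continue | (k=1,j=1): S=74.2673, (K−S)⁺=0.0000, hold=5.3836 ⇒ V=5.3836 continue  boundary S*=-
step 0: (k=0,j=0): S=61.9900, (K−S)⁺=4.4200, hold=10.5142 ⇒ V=10.5142 continue  boundary S*=-

price = 10.5142
boundary = - - 43.1886 36.0490 43.1886
tree:
10.5142
15.9534 5.3836
23.2214 9.1586 1.7616
30.3610 15.0099 3.5705 0.0000
36.3204 23.2214 7.2368 0.0000 0.0000
41.2946 30.3610 14.6677 0.0000 0.0000 0.0000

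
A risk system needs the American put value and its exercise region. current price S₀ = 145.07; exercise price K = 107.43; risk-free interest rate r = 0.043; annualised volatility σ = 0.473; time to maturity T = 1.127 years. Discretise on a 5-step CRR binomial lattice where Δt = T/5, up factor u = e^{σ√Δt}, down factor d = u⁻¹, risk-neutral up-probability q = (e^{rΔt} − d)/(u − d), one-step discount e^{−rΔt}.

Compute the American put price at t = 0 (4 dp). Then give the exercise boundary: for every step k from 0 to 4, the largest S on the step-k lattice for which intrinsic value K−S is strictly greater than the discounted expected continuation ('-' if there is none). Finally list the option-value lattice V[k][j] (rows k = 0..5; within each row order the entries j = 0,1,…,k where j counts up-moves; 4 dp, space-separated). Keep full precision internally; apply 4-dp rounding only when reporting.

Δt=0.22540, u=1.25178, d=0.79887, q=0.46560, disc=e^(-rΔt)=0.99035
k=5 terminal: V=max(K-S,0) → 60.2296 33.4698 0.0000 0.0000 0.0000 0.0000
k=4: j=0 S=59.0843 intr=48.3457 cont=47.3095 V=48.3457[EX]; j=1 S=92.5816 intr=14.8484 cont=17.7138 V=17.7138[hold]; j=2 S=145.0700 intr=0.0000 cont=0.0000 V=0.0000[hold]; j=3 S=227.3163 intr=0.0000 cont=0.0000 V=0.0000[hold]; j=4 S=356.1914 intr=0.0000 cont=0.0000 V=0.0000[hold]  S*(4)=59.0843
k=3: j=0 S=73.9602 intr=33.4698 cont=33.7548 V=33.7548[hold]; j=1 S=115.8914 intr=0.0000 cont=9.3750 V=9.3750[hold]; j=2 S=181.5951 intr=0.0000 cont=0.0000 V=0.0000[hold]; j=3 S=284.5489 intr=0.0000 cont=0.0000 V=0.0000[hold]  S*(3)=-
k=2: j=0 S=92.5816 intr=14.8484 cont=22.1875 V=22.1875[hold]; j=1 S=145.0700 intr=0.0000 cont=4.9617 V=4.9617[hold]; j=2 S=227.3163 intr=0.0000 cont=0.0000 V=0.0000[hold]  S*(2)=-
k=1: j=0 S=115.8914 intr=0.0000 cont=14.0306 V=14.0306[hold]; j=1 S=181.5951 intr=0.0000 cont=2.6260 V=2.6260[hold]  S*(1)=-
k=0: j=0 S=145.0700 intr=0.0000 cont=8.6365 V=8.6365[hold]  S*(0)=-

price = 8.6365
boundary = - - - - 59.0843
tree:
8.6365
14.0306 2.6260
22.1875 4.9617 0.0000
33.7548 9.3750 0.0000 0.0000
48.3457 17.7138 0.0000 0.0000 0.0000
60.2296 33.4698 0.0000 0.0000 0.0000 0.0000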